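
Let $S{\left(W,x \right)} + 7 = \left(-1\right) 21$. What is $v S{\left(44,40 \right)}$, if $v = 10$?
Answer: $-280$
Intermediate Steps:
$S{\left(W,x \right)} = -28$ ($S{\left(W,x \right)} = -7 - 21 = -28$)
$v S{\left(44,40 \right)} = 10 \left(-28\right) = -280$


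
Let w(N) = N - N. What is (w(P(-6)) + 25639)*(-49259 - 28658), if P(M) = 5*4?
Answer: -1997713963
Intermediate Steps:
P(M) = 20
w(N) = 0
(w(P(-6)) + 25639)*(-49259 - 28658) = (0 + 25639)*(-49259 - 28658) = 25639*(-77917) = -1997713963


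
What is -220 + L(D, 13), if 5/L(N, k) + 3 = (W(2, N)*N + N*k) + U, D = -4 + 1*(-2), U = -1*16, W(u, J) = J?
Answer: -13425/61 ≈ -220.08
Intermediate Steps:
U = -16
D = -6 (D = -4 - 2 = -6)
L(N, k) = 5/(-19 + N² + N*k) (L(N, k) = 5/(-3 + ((N*N + N*k) - 16)) = 5/(-3 + ((N² + N*k) - 16)) = 5/(-3 + (-16 + N² + N*k)) = 5/(-19 + N² + N*k))
-220 + L(D, 13) = -220 + 5/(-19 + (-6)² - 6*13) = -220 + 5/(-19 + 36 - 78) = -220 + 5/(-61) = -220 + 5*(-1/61) = -220 - 5/61 = -13425/61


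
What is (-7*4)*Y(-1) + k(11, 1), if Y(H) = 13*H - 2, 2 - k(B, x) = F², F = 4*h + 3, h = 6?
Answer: -307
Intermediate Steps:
F = 27 (F = 4*6 + 3 = 24 + 3 = 27)
k(B, x) = -727 (k(B, x) = 2 - 1*27² = 2 - 1*729 = 2 - 729 = -727)
Y(H) = -2 + 13*H
(-7*4)*Y(-1) + k(11, 1) = (-7*4)*(-2 + 13*(-1)) - 727 = -28*(-2 - 13) - 727 = -28*(-15) - 727 = 420 - 727 = -307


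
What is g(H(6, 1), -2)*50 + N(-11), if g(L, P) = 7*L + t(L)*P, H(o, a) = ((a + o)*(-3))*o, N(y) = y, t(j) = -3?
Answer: -43811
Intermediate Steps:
H(o, a) = o*(-3*a - 3*o) (H(o, a) = (-3*a - 3*o)*o = o*(-3*a - 3*o))
g(L, P) = -3*P + 7*L (g(L, P) = 7*L - 3*P = -3*P + 7*L)
g(H(6, 1), -2)*50 + N(-11) = (-3*(-2) + 7*(-3*6*(1 + 6)))*50 - 11 = (6 + 7*(-3*6*7))*50 - 11 = (6 + 7*(-126))*50 - 11 = (6 - 882)*50 - 11 = -876*50 - 11 = -43800 - 11 = -43811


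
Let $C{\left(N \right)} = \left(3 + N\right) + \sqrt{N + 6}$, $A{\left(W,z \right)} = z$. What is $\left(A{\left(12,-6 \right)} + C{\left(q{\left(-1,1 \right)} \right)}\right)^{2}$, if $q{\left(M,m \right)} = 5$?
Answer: $\left(2 + \sqrt{11}\right)^{2} \approx 28.267$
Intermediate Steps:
$C{\left(N \right)} = 3 + N + \sqrt{6 + N}$ ($C{\left(N \right)} = \left(3 + N\right) + \sqrt{6 + N} = 3 + N + \sqrt{6 + N}$)
$\left(A{\left(12,-6 \right)} + C{\left(q{\left(-1,1 \right)} \right)}\right)^{2} = \left(-6 + \left(3 + 5 + \sqrt{6 + 5}\right)\right)^{2} = \left(-6 + \left(3 + 5 + \sqrt{11}\right)\right)^{2} = \left(-6 + \left(8 + \sqrt{11}\right)\right)^{2} = \left(2 + \sqrt{11}\right)^{2}$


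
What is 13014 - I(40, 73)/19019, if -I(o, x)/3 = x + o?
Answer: 247513605/19019 ≈ 13014.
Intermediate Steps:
I(o, x) = -3*o - 3*x (I(o, x) = -3*(x + o) = -3*(o + x) = -3*o - 3*x)
13014 - I(40, 73)/19019 = 13014 - (-3*40 - 3*73)/19019 = 13014 - (-120 - 219)/19019 = 13014 - (-339)/19019 = 13014 - 1*(-339/19019) = 13014 + 339/19019 = 247513605/19019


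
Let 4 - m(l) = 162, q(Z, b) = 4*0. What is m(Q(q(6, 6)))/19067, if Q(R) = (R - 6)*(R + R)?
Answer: -158/19067 ≈ -0.0082866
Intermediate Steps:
q(Z, b) = 0
Q(R) = 2*R*(-6 + R) (Q(R) = (-6 + R)*(2*R) = 2*R*(-6 + R))
m(l) = -158 (m(l) = 4 - 1*162 = 4 - 162 = -158)
m(Q(q(6, 6)))/19067 = -158/19067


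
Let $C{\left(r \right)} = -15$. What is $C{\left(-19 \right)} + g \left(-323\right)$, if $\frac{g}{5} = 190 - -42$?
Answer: $-374695$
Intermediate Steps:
$g = 1160$ ($g = 5 \left(190 - -42\right) = 5 \left(190 + 42\right) = 5 \cdot 232 = 1160$)
$C{\left(-19 \right)} + g \left(-323\right) = -15 + 1160 \left(-323\right) = -15 - 374680 = -374695$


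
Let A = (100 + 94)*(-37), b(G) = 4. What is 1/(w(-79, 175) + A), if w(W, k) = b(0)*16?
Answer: -1/7114 ≈ -0.00014057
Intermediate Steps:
w(W, k) = 64 (w(W, k) = 4*16 = 64)
A = -7178 (A = 194*(-37) = -7178)
1/(w(-79, 175) + A) = 1/(64 - 7178) = 1/(-7114) = -1/7114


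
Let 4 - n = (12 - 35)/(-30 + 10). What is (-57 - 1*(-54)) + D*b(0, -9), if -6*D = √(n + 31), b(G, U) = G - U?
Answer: -3 - 3*√3385/20 ≈ -11.727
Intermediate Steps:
n = 57/20 (n = 4 - (12 - 35)/(-30 + 10) = 4 - (-23)/(-20) = 4 - (-23)*(-1)/20 = 4 - 1*23/20 = 4 - 23/20 = 57/20 ≈ 2.8500)
D = -√3385/60 (D = -√(57/20 + 31)/6 = -√3385/60 ≈ -0.96968)
(-57 - 1*(-54)) + D*b(0, -9) = (-57 - 1*(-54)) + (-√3385/60)*(0 - 1*(-9)) = (-57 + 54) + (-√3385/60)*(0 + 9) = -3 - √3385/60*9 = -3 - 3*√3385/20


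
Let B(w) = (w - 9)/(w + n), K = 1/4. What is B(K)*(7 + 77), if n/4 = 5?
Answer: -980/27 ≈ -36.296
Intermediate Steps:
n = 20 (n = 4*5 = 20)
K = 1/4 ≈ 0.25000
B(w) = (-9 + w)/(20 + w) (B(w) = (w - 9)/(w + 20) = (-9 + w)/(20 + w))
B(K)*(7 + 77) = ((-9 + 1/4)/(20 + 1/4))*(7 + 77) = (-35/4/(81/4))*84 = ((4/81)*(-35/4))*84 = -35/81*84 = -980/27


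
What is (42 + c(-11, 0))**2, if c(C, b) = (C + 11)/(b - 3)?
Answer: 1764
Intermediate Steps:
c(C, b) = (11 + C)/(-3 + b)
(42 + c(-11, 0))**2 = (42 + (11 - 11)/(-3 + 0))**2 = (42 + 0/(-3))**2 = (42 - 1/3*0)**2 = (42 + 0)**2 = 42**2 = 1764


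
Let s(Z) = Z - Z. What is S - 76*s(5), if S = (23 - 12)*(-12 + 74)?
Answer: 682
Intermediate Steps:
s(Z) = 0
S = 682 (S = 11*62 = 682)
S - 76*s(5) = 682 - 76*0 = 682 + 0 = 682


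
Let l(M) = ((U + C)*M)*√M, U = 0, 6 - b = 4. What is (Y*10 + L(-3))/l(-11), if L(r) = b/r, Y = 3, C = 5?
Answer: 8*I*√11/165 ≈ 0.16081*I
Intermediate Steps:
b = 2 (b = 6 - 1*4 = 6 - 4 = 2)
L(r) = 2/r
l(M) = 5*M^(3/2) (l(M) = ((0 + 5)*M)*√M = (5*M)*√M = 5*M^(3/2))
(Y*10 + L(-3))/l(-11) = (3*10 + 2/(-3))/((5*(-11)^(3/2))) = (30 + 2*(-⅓))/((5*(-11*I*√11))) = (30 - ⅔)/((-55*I*√11)) = 88*(I*√11/605)/3 = 8*I*√11/165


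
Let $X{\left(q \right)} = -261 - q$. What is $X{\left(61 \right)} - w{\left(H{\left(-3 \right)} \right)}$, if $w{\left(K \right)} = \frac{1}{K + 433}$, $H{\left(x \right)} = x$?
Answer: $- \frac{138461}{430} \approx -322.0$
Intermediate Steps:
$w{\left(K \right)} = \frac{1}{433 + K}$
$X{\left(61 \right)} - w{\left(H{\left(-3 \right)} \right)} = \left(-261 - 61\right) - \frac{1}{433 - 3} = \left(-261 - 61\right) - \frac{1}{430} = -322 - \frac{1}{430} = - \frac{138461}{430}$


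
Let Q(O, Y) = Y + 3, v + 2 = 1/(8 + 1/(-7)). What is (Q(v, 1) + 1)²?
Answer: 25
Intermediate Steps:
v = -103/55 (v = -2 + 1/(8 + 1/(-7)) = -2 + 1/(8 - ⅐) = -2 + 1/(55/7) = -2 + 7/55 = -103/55 ≈ -1.8727)
Q(O, Y) = 3 + Y
(Q(v, 1) + 1)² = ((3 + 1) + 1)² = (4 + 1)² = 5² = 25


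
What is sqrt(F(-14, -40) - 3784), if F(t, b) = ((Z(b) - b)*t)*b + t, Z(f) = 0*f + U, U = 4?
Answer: sqrt(20842) ≈ 144.37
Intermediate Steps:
Z(f) = 4 (Z(f) = 0*f + 4 = 0 + 4 = 4)
F(t, b) = t + b*t*(4 - b) (F(t, b) = ((4 - b)*t)*b + t = (t*(4 - b))*b + t = b*t*(4 - b) + t = t + b*t*(4 - b))
sqrt(F(-14, -40) - 3784) = sqrt(-14*(1 - 1*(-40)**2 + 4*(-40)) - 3784) = sqrt(-14*(1 - 1*1600 - 160) - 3784) = sqrt(-14*(1 - 1600 - 160) - 3784) = sqrt(-14*(-1759) - 3784) = sqrt(24626 - 3784) = sqrt(20842)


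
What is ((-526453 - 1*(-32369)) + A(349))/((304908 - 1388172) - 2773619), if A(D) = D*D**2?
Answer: -42014465/3856883 ≈ -10.893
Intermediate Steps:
A(D) = D**3
((-526453 - 1*(-32369)) + A(349))/((304908 - 1388172) - 2773619) = ((-526453 - 1*(-32369)) + 349**3)/((304908 - 1388172) - 2773619) = ((-526453 + 32369) + 42508549)/(-1083264 - 2773619) = (-494084 + 42508549)/(-3856883) = 42014465*(-1/3856883) = -42014465/3856883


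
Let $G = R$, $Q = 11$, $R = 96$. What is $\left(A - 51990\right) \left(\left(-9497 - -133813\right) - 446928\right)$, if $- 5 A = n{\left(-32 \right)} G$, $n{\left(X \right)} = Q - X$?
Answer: $\frac{85194731736}{5} \approx 1.7039 \cdot 10^{10}$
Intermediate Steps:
$G = 96$
$n{\left(X \right)} = 11 - X$
$A = - \frac{4128}{5}$ ($A = - \frac{\left(11 - -32\right) 96}{5} = - \frac{\left(11 + 32\right) 96}{5} = - \frac{43 \cdot 96}{5} = \left(- \frac{1}{5}\right) 4128 = - \frac{4128}{5} \approx -825.6$)
$\left(A - 51990\right) \left(\left(-9497 - -133813\right) - 446928\right) = \left(- \frac{4128}{5} - 51990\right) \left(\left(-9497 - -133813\right) - 446928\right) = - \frac{264078 \left(\left(-9497 + 133813\right) - 446928\right)}{5} = - \frac{264078 \left(124316 - 446928\right)}{5} = \left(- \frac{264078}{5}\right) \left(-322612\right) = \frac{85194731736}{5}$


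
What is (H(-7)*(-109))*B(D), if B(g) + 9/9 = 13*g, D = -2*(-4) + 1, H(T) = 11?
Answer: -139084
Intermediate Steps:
D = 9 (D = 8 + 1 = 9)
B(g) = -1 + 13*g
(H(-7)*(-109))*B(D) = (11*(-109))*(-1 + 13*9) = -1199*(-1 + 117) = -1199*116 = -139084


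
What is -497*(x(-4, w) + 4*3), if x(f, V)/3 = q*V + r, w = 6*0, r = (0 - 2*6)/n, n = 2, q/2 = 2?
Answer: 2982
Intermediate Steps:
q = 4 (q = 2*2 = 4)
r = -6 (r = (0 - 2*6)/2 = (0 - 12)*(½) = -12*½ = -6)
w = 0
x(f, V) = -18 + 12*V (x(f, V) = 3*(4*V - 6) = 3*(-6 + 4*V) = -18 + 12*V)
-497*(x(-4, w) + 4*3) = -497*((-18 + 12*0) + 4*3) = -497*((-18 + 0) + 12) = -497*(-18 + 12) = -497*(-6) = 2982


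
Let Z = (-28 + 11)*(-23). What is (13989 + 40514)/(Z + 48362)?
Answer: 54503/48753 ≈ 1.1179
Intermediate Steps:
Z = 391 (Z = -17*(-23) = 391)
(13989 + 40514)/(Z + 48362) = (13989 + 40514)/(391 + 48362) = 54503/48753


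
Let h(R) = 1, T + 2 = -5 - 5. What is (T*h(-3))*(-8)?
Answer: 96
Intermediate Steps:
T = -12 (T = -2 + (-5 - 5) = -2 - 10 = -12)
(T*h(-3))*(-8) = -12*1*(-8) = -12*(-8) = 96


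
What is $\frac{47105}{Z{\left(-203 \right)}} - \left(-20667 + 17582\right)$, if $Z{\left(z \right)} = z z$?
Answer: $\frac{127176870}{41209} \approx 3086.1$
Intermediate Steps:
$Z{\left(z \right)} = z^{2}$
$\frac{47105}{Z{\left(-203 \right)}} - \left(-20667 + 17582\right) = \frac{47105}{\left(-203\right)^{2}} - \left(-20667 + 17582\right) = \frac{47105}{41209} - -3085 = 47105 \cdot \frac{1}{41209} + 3085 = \frac{47105}{41209} + 3085 = \frac{127176870}{41209}$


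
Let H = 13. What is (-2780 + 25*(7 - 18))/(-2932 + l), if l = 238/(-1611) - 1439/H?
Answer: 63980865/63726199 ≈ 1.0040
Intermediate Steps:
l = -2321323/20943 (l = 238/(-1611) - 1439/13 = 238*(-1/1611) - 1439*1/13 = -238/1611 - 1439/13 = -2321323/20943 ≈ -110.84)
(-2780 + 25*(7 - 18))/(-2932 + l) = (-2780 + 25*(7 - 18))/(-2932 - 2321323/20943) = (-2780 + 25*(-11))/(-63726199/20943) = (-2780 - 275)*(-20943/63726199) = -3055*(-20943/63726199) = 63980865/63726199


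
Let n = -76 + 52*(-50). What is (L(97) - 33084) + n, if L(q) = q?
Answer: -35663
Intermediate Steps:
n = -2676 (n = -76 - 2600 = -2676)
(L(97) - 33084) + n = (97 - 33084) - 2676 = -32987 - 2676 = -35663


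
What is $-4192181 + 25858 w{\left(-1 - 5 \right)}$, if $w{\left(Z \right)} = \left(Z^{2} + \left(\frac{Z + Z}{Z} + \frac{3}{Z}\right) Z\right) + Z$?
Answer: $-3649163$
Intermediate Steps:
$w{\left(Z \right)} = Z + Z^{2} + Z \left(2 + \frac{3}{Z}\right)$ ($w{\left(Z \right)} = \left(Z^{2} + \left(\frac{2 Z}{Z} + \frac{3}{Z}\right) Z\right) + Z = \left(Z^{2} + \left(2 + \frac{3}{Z}\right) Z\right) + Z = \left(Z^{2} + Z \left(2 + \frac{3}{Z}\right)\right) + Z = Z + Z^{2} + Z \left(2 + \frac{3}{Z}\right)$)
$-4192181 + 25858 w{\left(-1 - 5 \right)} = -4192181 + 25858 \left(3 + \left(-1 - 5\right)^{2} + 3 \left(-1 - 5\right)\right) = -4192181 + 25858 \left(3 + \left(-6\right)^{2} + 3 \left(-6\right)\right) = -4192181 + 25858 \left(3 + 36 - 18\right) = -4192181 + 25858 \cdot 21 = -4192181 + 543018 = -3649163$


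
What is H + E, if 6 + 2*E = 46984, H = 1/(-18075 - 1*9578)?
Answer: 649541316/27653 ≈ 23489.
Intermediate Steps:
H = -1/27653 (H = 1/(-18075 - 9578) = 1/(-27653) = -1/27653 ≈ -3.6162e-5)
E = 23489 (E = -3 + (½)*46984 = -3 + 23492 = 23489)
H + E = -1/27653 + 23489 = 649541316/27653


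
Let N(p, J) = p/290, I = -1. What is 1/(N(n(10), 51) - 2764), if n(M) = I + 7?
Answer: -145/400777 ≈ -0.00036180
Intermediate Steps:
n(M) = 6 (n(M) = -1 + 7 = 6)
N(p, J) = p/290 (N(p, J) = p*(1/290) = p/290)
1/(N(n(10), 51) - 2764) = 1/((1/290)*6 - 2764) = 1/(3/145 - 2764) = 1/(-400777/145) = -145/400777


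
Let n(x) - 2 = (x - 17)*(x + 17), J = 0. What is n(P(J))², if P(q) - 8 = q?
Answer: 49729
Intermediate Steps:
P(q) = 8 + q
n(x) = 2 + (-17 + x)*(17 + x) (n(x) = 2 + (x - 17)*(x + 17) = 2 + (-17 + x)*(17 + x))
n(P(J))² = (-287 + (8 + 0)²)² = (-287 + 8²)² = (-287 + 64)² = (-223)² = 49729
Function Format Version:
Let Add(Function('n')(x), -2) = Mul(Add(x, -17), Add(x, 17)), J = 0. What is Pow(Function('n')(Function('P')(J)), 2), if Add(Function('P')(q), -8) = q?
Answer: 49729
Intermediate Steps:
Function('P')(q) = Add(8, q)
Function('n')(x) = Add(2, Mul(Add(-17, x), Add(17, x))) (Function('n')(x) = Add(2, Mul(Add(x, -17), Add(x, 17))) = Add(2, Mul(Add(-17, x), Add(17, x))))
Pow(Function('n')(Function('P')(J)), 2) = Pow(Add(-287, Pow(Add(8, 0), 2)), 2) = Pow(Add(-287, Pow(8, 2)), 2) = Pow(Add(-287, 64), 2) = Pow(-223, 2) = 49729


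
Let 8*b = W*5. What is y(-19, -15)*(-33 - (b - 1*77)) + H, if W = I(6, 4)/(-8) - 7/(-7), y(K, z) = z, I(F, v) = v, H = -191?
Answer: -13541/16 ≈ -846.31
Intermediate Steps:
W = ½ (W = 4/(-8) - 7/(-7) = 4*(-⅛) - 7*(-⅐) = -½ + 1 = ½ ≈ 0.50000)
b = 5/16 (b = ((½)*5)/8 = (⅛)*(5/2) = 5/16 ≈ 0.31250)
y(-19, -15)*(-33 - (b - 1*77)) + H = -15*(-33 - (5/16 - 1*77)) - 191 = -15*(-33 - (5/16 - 77)) - 191 = -15*(-33 - 1*(-1227/16)) - 191 = -15*(-33 + 1227/16) - 191 = -15*699/16 - 191 = -10485/16 - 191 = -13541/16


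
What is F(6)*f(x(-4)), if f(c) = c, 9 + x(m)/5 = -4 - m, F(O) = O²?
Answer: -1620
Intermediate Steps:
x(m) = -65 - 5*m (x(m) = -45 + 5*(-4 - m) = -45 + (-20 - 5*m) = -65 - 5*m)
F(6)*f(x(-4)) = 6²*(-65 - 5*(-4)) = 36*(-65 + 20) = 36*(-45) = -1620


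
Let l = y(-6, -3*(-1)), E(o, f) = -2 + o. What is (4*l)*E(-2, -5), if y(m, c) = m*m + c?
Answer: -624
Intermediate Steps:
y(m, c) = c + m**2 (y(m, c) = m**2 + c = c + m**2)
l = 39 (l = -3*(-1) + (-6)**2 = 3 + 36 = 39)
(4*l)*E(-2, -5) = (4*39)*(-2 - 2) = 156*(-4) = -624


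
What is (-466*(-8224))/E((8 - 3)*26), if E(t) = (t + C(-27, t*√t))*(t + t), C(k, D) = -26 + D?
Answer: -958096/1366365 + 239524*√130/273273 ≈ 9.2924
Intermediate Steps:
E(t) = 2*t*(-26 + t + t^(3/2)) (E(t) = (t + (-26 + t*√t))*(t + t) = (t + (-26 + t^(3/2)))*(2*t) = (-26 + t + t^(3/2))*(2*t) = 2*t*(-26 + t + t^(3/2)))
(-466*(-8224))/E((8 - 3)*26) = (-466*(-8224))/((2*((8 - 3)*26)*(-26 + (8 - 3)*26 + ((8 - 3)*26)^(3/2)))) = 3832384/((2*(5*26)*(-26 + 5*26 + (5*26)^(3/2)))) = 3832384/((2*130*(-26 + 130 + 130^(3/2)))) = 3832384/((2*130*(-26 + 130 + 130*√130))) = 3832384/((2*130*(104 + 130*√130))) = 3832384/(27040 + 33800*√130)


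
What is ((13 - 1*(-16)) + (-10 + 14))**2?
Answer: 1089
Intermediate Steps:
((13 - 1*(-16)) + (-10 + 14))**2 = ((13 + 16) + 4)**2 = (29 + 4)**2 = 33**2 = 1089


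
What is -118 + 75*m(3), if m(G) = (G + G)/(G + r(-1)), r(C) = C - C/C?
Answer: 332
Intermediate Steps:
r(C) = -1 + C (r(C) = C - 1*1 = C - 1 = -1 + C)
m(G) = 2*G/(-2 + G) (m(G) = (G + G)/(G + (-1 - 1)) = (2*G)/(G - 2) = (2*G)/(-2 + G) = 2*G/(-2 + G))
-118 + 75*m(3) = -118 + 75*(2*3/(-2 + 3)) = -118 + 75*(2*3/1) = -118 + 75*(2*3*1) = -118 + 75*6 = -118 + 450 = 332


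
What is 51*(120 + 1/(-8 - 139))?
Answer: 299863/49 ≈ 6119.7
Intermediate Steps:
51*(120 + 1/(-8 - 139)) = 51*(120 + 1/(-147)) = 51*(120 - 1/147) = 51*(17639/147) = 299863/49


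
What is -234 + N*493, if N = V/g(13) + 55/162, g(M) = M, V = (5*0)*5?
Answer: -10793/162 ≈ -66.623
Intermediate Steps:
V = 0 (V = 0*5 = 0)
N = 55/162 (N = 0/13 + 55/162 = 0*(1/13) + 55*(1/162) = 0 + 55/162 = 55/162 ≈ 0.33951)
-234 + N*493 = -234 + (55/162)*493 = -234 + 27115/162 = -10793/162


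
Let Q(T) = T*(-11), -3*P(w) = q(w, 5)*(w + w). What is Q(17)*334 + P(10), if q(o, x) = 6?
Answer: -62498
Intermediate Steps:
P(w) = -4*w (P(w) = -2*(w + w) = -2*2*w = -4*w)
Q(T) = -11*T
Q(17)*334 + P(10) = -11*17*334 - 4*10 = -187*334 - 40 = -62458 - 40 = -62498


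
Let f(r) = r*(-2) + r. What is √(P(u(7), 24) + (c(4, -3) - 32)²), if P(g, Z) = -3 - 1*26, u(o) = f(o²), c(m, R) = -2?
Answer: 7*√23 ≈ 33.571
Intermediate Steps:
f(r) = -r (f(r) = -2*r + r = -r)
u(o) = -o²
P(g, Z) = -29 (P(g, Z) = -3 - 26 = -29)
√(P(u(7), 24) + (c(4, -3) - 32)²) = √(-29 + (-2 - 32)²) = √(-29 + (-34)²) = √(-29 + 1156) = √1127 = 7*√23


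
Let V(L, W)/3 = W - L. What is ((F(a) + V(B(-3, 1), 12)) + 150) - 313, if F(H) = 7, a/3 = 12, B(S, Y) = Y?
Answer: -123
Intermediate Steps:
V(L, W) = -3*L + 3*W (V(L, W) = 3*(W - L) = -3*L + 3*W)
a = 36 (a = 3*12 = 36)
((F(a) + V(B(-3, 1), 12)) + 150) - 313 = ((7 + (-3*1 + 3*12)) + 150) - 313 = ((7 + (-3 + 36)) + 150) - 313 = ((7 + 33) + 150) - 313 = (40 + 150) - 313 = 190 - 313 = -123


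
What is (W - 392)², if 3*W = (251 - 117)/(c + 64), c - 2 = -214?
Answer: 7584842281/49284 ≈ 1.5390e+5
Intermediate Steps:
c = -212 (c = 2 - 214 = -212)
W = -67/222 (W = ((251 - 117)/(-212 + 64))/3 = (134/(-148))/3 = (134*(-1/148))/3 = (⅓)*(-67/74) = -67/222 ≈ -0.30180)
(W - 392)² = (-67/222 - 392)² = (-87091/222)² = 7584842281/49284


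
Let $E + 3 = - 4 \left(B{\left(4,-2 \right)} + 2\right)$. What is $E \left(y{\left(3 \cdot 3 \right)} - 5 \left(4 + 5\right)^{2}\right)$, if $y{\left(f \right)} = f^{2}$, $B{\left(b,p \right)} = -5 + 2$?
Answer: $-324$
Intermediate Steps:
$B{\left(b,p \right)} = -3$
$E = 1$ ($E = -3 - 4 \left(-3 + 2\right) = -3 - -4 = -3 + 4 = 1$)
$E \left(y{\left(3 \cdot 3 \right)} - 5 \left(4 + 5\right)^{2}\right) = 1 \left(\left(3 \cdot 3\right)^{2} - 5 \left(4 + 5\right)^{2}\right) = 1 \left(9^{2} - 5 \cdot 9^{2}\right) = 1 \left(81 - 405\right) = 1 \left(-324\right) = -324$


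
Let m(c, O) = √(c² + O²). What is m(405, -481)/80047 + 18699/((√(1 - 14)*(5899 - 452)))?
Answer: √395386/80047 - 18699*I*√13/70811 ≈ 0.0078554 - 0.95212*I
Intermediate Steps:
m(c, O) = √(O² + c²)
m(405, -481)/80047 + 18699/((√(1 - 14)*(5899 - 452))) = √((-481)² + 405²)/80047 + 18699/((√(1 - 14)*(5899 - 452))) = √(231361 + 164025)*(1/80047) + 18699/((√(-13)*5447)) = √395386*(1/80047) + 18699/(((I*√13)*5447)) = √395386/80047 + 18699/((5447*I*√13)) = √395386/80047 + 18699*(-I*√13/70811) = √395386/80047 - 18699*I*√13/70811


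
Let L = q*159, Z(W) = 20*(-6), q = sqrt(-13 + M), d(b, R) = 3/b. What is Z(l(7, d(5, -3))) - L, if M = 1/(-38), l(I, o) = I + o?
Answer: -120 - 477*I*sqrt(2090)/38 ≈ -120.0 - 573.86*I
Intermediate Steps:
M = -1/38 ≈ -0.026316
q = 3*I*sqrt(2090)/38 (q = sqrt(-13 - 1/38) = sqrt(-495/38) = 3*I*sqrt(2090)/38 ≈ 3.6092*I)
Z(W) = -120
L = 477*I*sqrt(2090)/38 (L = (3*I*sqrt(2090)/38)*159 = 477*I*sqrt(2090)/38 ≈ 573.86*I)
Z(l(7, d(5, -3))) - L = -120 - 477*I*sqrt(2090)/38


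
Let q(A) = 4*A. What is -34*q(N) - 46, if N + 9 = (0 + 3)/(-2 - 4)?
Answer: 1246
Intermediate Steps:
N = -19/2 (N = -9 + (0 + 3)/(-2 - 4) = -9 + 3/(-6) = -9 + 3*(-1/6) = -9 - 1/2 = -19/2 ≈ -9.5000)
-34*q(N) - 46 = -136*(-19)/2 - 46 = -34*(-38) - 46 = 1292 - 46 = 1246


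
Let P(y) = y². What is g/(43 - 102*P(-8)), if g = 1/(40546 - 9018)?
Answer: -1/204459080 ≈ -4.8910e-9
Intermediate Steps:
g = 1/31528 ≈ 3.1718e-5
g/(43 - 102*P(-8)) = 1/(31528*(43 - 102*(-8)²)) = 1/(31528*(43 - 102*64)) = 1/(31528*(43 - 6528)) = (1/31528)/(-6485) = (1/31528)*(-1/6485) = -1/204459080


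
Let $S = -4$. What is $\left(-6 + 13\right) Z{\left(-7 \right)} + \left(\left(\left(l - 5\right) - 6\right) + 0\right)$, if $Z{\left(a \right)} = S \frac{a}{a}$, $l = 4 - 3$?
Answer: $-38$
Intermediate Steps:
$l = 1$
$Z{\left(a \right)} = -4$ ($Z{\left(a \right)} = - 4 \frac{a}{a} = \left(-4\right) 1 = -4$)
$\left(-6 + 13\right) Z{\left(-7 \right)} + \left(\left(\left(l - 5\right) - 6\right) + 0\right) = \left(-6 + 13\right) \left(-4\right) + \left(\left(\left(1 - 5\right) - 6\right) + 0\right) = 7 \left(-4\right) + \left(\left(-4 - 6\right) + 0\right) = -28 + \left(-10 + 0\right) = -28 - 10 = -38$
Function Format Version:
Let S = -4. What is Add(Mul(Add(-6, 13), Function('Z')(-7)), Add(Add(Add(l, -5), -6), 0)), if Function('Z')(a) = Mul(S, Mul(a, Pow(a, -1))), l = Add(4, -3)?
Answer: -38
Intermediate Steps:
l = 1
Function('Z')(a) = -4 (Function('Z')(a) = Mul(-4, Mul(a, Pow(a, -1))) = Mul(-4, 1) = -4)
Add(Mul(Add(-6, 13), Function('Z')(-7)), Add(Add(Add(l, -5), -6), 0)) = Add(Mul(Add(-6, 13), -4), Add(Add(Add(1, -5), -6), 0)) = Add(Mul(7, -4), Add(Add(-4, -6), 0)) = Add(-28, Add(-10, 0)) = Add(-28, -10) = -38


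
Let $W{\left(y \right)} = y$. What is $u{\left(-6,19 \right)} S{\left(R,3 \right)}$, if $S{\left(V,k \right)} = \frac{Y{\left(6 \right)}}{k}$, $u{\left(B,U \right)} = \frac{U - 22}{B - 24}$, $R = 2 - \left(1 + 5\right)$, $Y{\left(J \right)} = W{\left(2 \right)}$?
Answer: $\frac{1}{15} \approx 0.066667$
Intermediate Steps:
$Y{\left(J \right)} = 2$
$R = -4$ ($R = 2 - 6 = -4$)
$u{\left(B,U \right)} = \frac{-22 + U}{-24 + B}$
$S{\left(V,k \right)} = \frac{2}{k}$
$u{\left(-6,19 \right)} S{\left(R,3 \right)} = \frac{-22 + 19}{-24 - 6} \cdot \frac{2}{3} = \frac{1}{-30} \left(-3\right) 2 \cdot \frac{1}{3} = \left(- \frac{1}{30}\right) \left(-3\right) \frac{2}{3} = \frac{1}{10} \cdot \frac{2}{3} = \frac{1}{15}$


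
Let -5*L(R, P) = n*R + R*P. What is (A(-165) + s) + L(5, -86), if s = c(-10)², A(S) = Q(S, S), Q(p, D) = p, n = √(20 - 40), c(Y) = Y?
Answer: 21 - 2*I*√5 ≈ 21.0 - 4.4721*I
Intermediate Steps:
n = 2*I*√5 (n = √(-20) = 2*I*√5 ≈ 4.4721*I)
A(S) = S
L(R, P) = -P*R/5 - 2*I*R*√5/5 (L(R, P) = -((2*I*√5)*R + R*P)/5 = -(2*I*R*√5 + P*R)/5 = -(P*R + 2*I*R*√5)/5 = -P*R/5 - 2*I*R*√5/5)
s = 100 (s = (-10)² = 100)
(A(-165) + s) + L(5, -86) = (-165 + 100) - ⅕*5*(-86 + 2*I*√5) = -65 + (86 - 2*I*√5) = 21 - 2*I*√5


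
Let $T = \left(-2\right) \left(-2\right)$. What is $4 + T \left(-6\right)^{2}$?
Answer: $148$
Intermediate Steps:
$T = 4$
$4 + T \left(-6\right)^{2} = 4 + 4 \left(-6\right)^{2} = 4 + 4 \cdot 36 = 4 + 144 = 148$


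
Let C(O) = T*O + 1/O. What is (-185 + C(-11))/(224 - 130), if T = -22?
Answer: 313/517 ≈ 0.60542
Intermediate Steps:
C(O) = 1/O - 22*O (C(O) = -22*O + 1/O = 1/O - 22*O)
(-185 + C(-11))/(224 - 130) = (-185 + (1/(-11) - 22*(-11)))/(224 - 130) = (-185 + (-1/11 + 242))/94 = (-185 + 2661/11)*(1/94) = (626/11)*(1/94) = 313/517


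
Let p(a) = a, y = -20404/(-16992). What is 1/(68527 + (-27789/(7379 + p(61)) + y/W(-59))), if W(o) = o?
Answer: 77695920/5323976528003 ≈ 1.4594e-5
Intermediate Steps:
y = 5101/4248 (y = -20404*(-1/16992) = 5101/4248 ≈ 1.2008)
1/(68527 + (-27789/(7379 + p(61)) + y/W(-59))) = 1/(68527 + (-27789/(7379 + 61) + (5101/4248)/(-59))) = 1/(68527 + (-27789/7440 + (5101/4248)*(-1/59))) = 1/(68527 + (-27789*1/7440 - 5101/250632)) = 1/(68527 + (-9263/2480 - 5101/250632)) = 1/(68527 - 291781837/77695920) = 1/(5323976528003/77695920) = 77695920/5323976528003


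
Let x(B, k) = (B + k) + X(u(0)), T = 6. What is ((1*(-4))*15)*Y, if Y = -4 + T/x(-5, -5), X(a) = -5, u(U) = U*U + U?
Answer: 264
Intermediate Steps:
u(U) = U + U² (u(U) = U² + U = U + U²)
x(B, k) = -5 + B + k (x(B, k) = (B + k) - 5 = -5 + B + k)
Y = -22/5 (Y = -4 + 6/(-5 - 5 - 5) = -4 + 6/(-15) = -4 + 6*(-1/15) = -4 - ⅖ = -22/5 ≈ -4.4000)
((1*(-4))*15)*Y = ((1*(-4))*15)*(-22/5) = -4*15*(-22/5) = -60*(-22/5) = 264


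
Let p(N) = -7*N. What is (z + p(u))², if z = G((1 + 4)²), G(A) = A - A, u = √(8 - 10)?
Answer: -98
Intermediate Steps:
u = I*√2 (u = √(-2) = I*√2 ≈ 1.4142*I)
G(A) = 0
z = 0
(z + p(u))² = (0 - 7*I*√2)² = (-7*I*√2)² = -98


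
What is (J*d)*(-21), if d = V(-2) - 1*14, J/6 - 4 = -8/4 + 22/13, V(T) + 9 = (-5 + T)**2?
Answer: -12096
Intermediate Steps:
V(T) = -9 + (-5 + T)**2
J = 288/13 (J = 24 + 6*(-8/4 + 22/13) = 24 + 6*(-8*1/4 + 22*(1/13)) = 24 + 6*(-2 + 22/13) = 24 + 6*(-4/13) = 24 - 24/13 = 288/13 ≈ 22.154)
d = 26 (d = (-9 + (-5 - 2)**2) - 1*14 = (-9 + (-7)**2) - 14 = (-9 + 49) - 14 = 40 - 14 = 26)
(J*d)*(-21) = ((288/13)*26)*(-21) = 576*(-21) = -12096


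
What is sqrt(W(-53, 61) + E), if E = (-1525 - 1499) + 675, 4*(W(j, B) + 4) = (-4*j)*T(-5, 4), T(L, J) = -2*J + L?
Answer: 39*I*sqrt(2) ≈ 55.154*I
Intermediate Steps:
T(L, J) = L - 2*J
W(j, B) = -4 + 13*j (W(j, B) = -4 + ((-4*j)*(-5 - 2*4))/4 = -4 + ((-4*j)*(-5 - 8))/4 = -4 + (-4*j*(-13))/4 = -4 + (52*j)/4 = -4 + 13*j)
E = -2349 (E = -3024 + 675 = -2349)
sqrt(W(-53, 61) + E) = sqrt((-4 + 13*(-53)) - 2349) = sqrt((-4 - 689) - 2349) = sqrt(-693 - 2349) = sqrt(-3042) = 39*I*sqrt(2)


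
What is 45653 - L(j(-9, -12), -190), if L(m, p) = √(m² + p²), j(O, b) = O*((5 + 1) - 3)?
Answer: 45653 - √36829 ≈ 45461.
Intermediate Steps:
j(O, b) = 3*O (j(O, b) = O*(6 - 3) = O*3 = 3*O)
45653 - L(j(-9, -12), -190) = 45653 - √((3*(-9))² + (-190)²) = 45653 - √((-27)² + 36100) = 45653 - √(729 + 36100) = 45653 - √36829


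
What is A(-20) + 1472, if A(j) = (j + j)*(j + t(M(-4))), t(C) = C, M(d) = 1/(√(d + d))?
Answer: 2272 + 10*I*√2 ≈ 2272.0 + 14.142*I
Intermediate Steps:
M(d) = √2/(2*√d) (M(d) = 1/(√(2*d)) = 1/(√2*√d) = √2/(2*√d))
A(j) = 2*j*(j - I*√2/4) (A(j) = (j + j)*(j + √2/(2*√(-4))) = (2*j)*(j + √2*(-I/2)/2) = (2*j)*(j - I*√2/4) = 2*j*(j - I*√2/4))
A(-20) + 1472 = (½)*(-20)*(4*(-20) - I*√2) + 1472 = (½)*(-20)*(-80 - I*√2) + 1472 = (800 + 10*I*√2) + 1472 = 2272 + 10*I*√2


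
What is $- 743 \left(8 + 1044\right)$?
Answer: $-781636$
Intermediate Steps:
$- 743 \left(8 + 1044\right) = \left(-743\right) 1052 = -781636$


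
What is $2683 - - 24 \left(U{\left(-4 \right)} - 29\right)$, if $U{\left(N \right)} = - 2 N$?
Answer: $2179$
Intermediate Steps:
$2683 - - 24 \left(U{\left(-4 \right)} - 29\right) = 2683 - - 24 \left(\left(-2\right) \left(-4\right) - 29\right) = 2683 - - 24 \left(8 - 29\right) = 2683 - - 24 \left(-21\right) = 2683 - \left(-1\right) \left(-504\right) = 2683 - 504 = 2179$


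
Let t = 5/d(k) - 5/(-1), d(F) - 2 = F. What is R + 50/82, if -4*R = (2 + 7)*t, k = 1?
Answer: -590/41 ≈ -14.390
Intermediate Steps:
d(F) = 2 + F
t = 20/3 (t = 5/(2 + 1) - 5/(-1) = 5/3 - 5*(-1) = 5*(⅓) + 5 = 5/3 + 5 = 20/3 ≈ 6.6667)
R = -15 (R = -(2 + 7)*20/(4*3) = -9*20/(4*3) = -¼*60 = -15)
R + 50/82 = -15 + 50/82 = -15 + (1/82)*50 = -15 + 25/41 = -590/41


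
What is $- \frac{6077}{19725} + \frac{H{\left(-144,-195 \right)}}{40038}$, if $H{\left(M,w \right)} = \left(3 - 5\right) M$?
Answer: $- \frac{39605021}{131624925} \approx -0.30089$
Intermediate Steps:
$H{\left(M,w \right)} = - 2 M$
$- \frac{6077}{19725} + \frac{H{\left(-144,-195 \right)}}{40038} = - \frac{6077}{19725} + \frac{\left(-2\right) \left(-144\right)}{40038} = \left(-6077\right) \frac{1}{19725} + 288 \cdot \frac{1}{40038} = - \frac{6077}{19725} + \frac{48}{6673} = - \frac{39605021}{131624925}$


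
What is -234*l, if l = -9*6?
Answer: 12636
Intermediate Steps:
l = -54
-234*l = -234*(-54) = 12636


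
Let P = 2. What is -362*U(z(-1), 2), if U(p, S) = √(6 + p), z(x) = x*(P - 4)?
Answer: -724*√2 ≈ -1023.9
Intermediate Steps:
z(x) = -2*x (z(x) = x*(2 - 4) = x*(-2) = -2*x)
-362*U(z(-1), 2) = -362*√(6 - 2*(-1)) = -362*√(6 + 2) = -724*√2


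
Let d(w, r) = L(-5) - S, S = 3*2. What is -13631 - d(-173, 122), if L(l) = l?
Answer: -13620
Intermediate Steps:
S = 6
d(w, r) = -11 (d(w, r) = -5 - 1*6 = -5 - 6 = -11)
-13631 - d(-173, 122) = -13631 - 1*(-11) = -13631 + 11 = -13620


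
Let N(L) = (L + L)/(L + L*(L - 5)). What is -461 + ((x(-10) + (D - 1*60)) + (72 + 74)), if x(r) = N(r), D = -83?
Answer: -3207/7 ≈ -458.14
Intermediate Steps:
N(L) = 2*L/(L + L*(-5 + L)) (N(L) = (2*L)/(L + L*(-5 + L)) = 2*L/(L + L*(-5 + L)))
x(r) = 2/(-4 + r)
-461 + ((x(-10) + (D - 1*60)) + (72 + 74)) = -461 + ((2/(-4 - 10) + (-83 - 1*60)) + (72 + 74)) = -461 + ((2/(-14) + (-83 - 60)) + 146) = -461 + ((2*(-1/14) - 143) + 146) = -461 + ((-1/7 - 143) + 146) = -461 + (-1002/7 + 146) = -461 + 20/7 = -3207/7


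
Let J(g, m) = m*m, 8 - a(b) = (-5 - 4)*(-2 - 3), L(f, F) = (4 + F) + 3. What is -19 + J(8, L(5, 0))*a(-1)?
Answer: -1832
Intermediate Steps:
L(f, F) = 7 + F
a(b) = -37 (a(b) = 8 - (-5 - 4)*(-2 - 3) = 8 - (-9)*(-5) = 8 - 1*45 = 8 - 45 = -37)
J(g, m) = m²
-19 + J(8, L(5, 0))*a(-1) = -19 + (7 + 0)²*(-37) = -19 + 7²*(-37) = -19 + 49*(-37) = -19 - 1813 = -1832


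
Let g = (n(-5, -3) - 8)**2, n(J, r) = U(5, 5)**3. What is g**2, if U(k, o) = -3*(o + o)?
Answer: 532071135991300096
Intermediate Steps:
U(k, o) = -6*o
n(J, r) = -27000 (n(J, r) = (-6*5)**3 = (-30)**3 = -27000)
g = 729432064 (g = (-27000 - 8)**2 = (-27008)**2 = 729432064)
g**2 = 729432064**2 = 532071135991300096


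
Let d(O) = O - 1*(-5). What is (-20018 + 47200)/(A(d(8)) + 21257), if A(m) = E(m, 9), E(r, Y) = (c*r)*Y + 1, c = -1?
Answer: 27182/21141 ≈ 1.2857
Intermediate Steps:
d(O) = 5 + O (d(O) = O + 5 = 5 + O)
E(r, Y) = 1 - Y*r (E(r, Y) = (-r)*Y + 1 = -Y*r + 1 = 1 - Y*r)
A(m) = 1 - 9*m (A(m) = 1 - 1*9*m = 1 - 9*m)
(-20018 + 47200)/(A(d(8)) + 21257) = (-20018 + 47200)/((1 - 9*(5 + 8)) + 21257) = 27182/((1 - 9*13) + 21257) = 27182/((1 - 117) + 21257) = 27182/(-116 + 21257) = 27182/21141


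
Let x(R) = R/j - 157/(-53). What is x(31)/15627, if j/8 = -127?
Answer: 52623/280494232 ≈ 0.00018761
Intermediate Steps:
j = -1016 (j = 8*(-127) = -1016)
x(R) = 157/53 - R/1016 (x(R) = R/(-1016) - 157/(-53) = R*(-1/1016) - 157*(-1/53) = -R/1016 + 157/53 = 157/53 - R/1016)
x(31)/15627 = (157/53 - 1/1016*31)/15627 = (157/53 - 31/1016)*(1/15627) = (157869/53848)*(1/15627) = 52623/280494232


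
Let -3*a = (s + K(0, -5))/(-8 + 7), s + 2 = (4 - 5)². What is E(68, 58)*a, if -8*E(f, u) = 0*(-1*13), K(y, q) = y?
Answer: 0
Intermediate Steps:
s = -1 (s = -2 + (4 - 5)² = -2 + (-1)² = -2 + 1 = -1)
E(f, u) = 0 (E(f, u) = -0*(-1*13) = -0*(-13) = -⅛*0 = 0)
a = -⅓ (a = -(-1 + 0)/(3*(-8 + 7)) = -(-1)/(3*(-1)) = -(-1)*(-1)/3 = -⅓*1 = -⅓ ≈ -0.33333)
E(68, 58)*a = 0*(-⅓) = 0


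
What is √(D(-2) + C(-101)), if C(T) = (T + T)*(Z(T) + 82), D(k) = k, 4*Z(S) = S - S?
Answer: I*√16566 ≈ 128.71*I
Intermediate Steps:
Z(S) = 0 (Z(S) = (S - S)/4 = (¼)*0 = 0)
C(T) = 164*T (C(T) = (T + T)*(0 + 82) = (2*T)*82 = 164*T)
√(D(-2) + C(-101)) = √(-2 + 164*(-101)) = √(-2 - 16564) = √(-16566) = I*√16566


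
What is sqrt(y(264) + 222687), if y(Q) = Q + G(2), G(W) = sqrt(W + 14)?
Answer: sqrt(222955) ≈ 472.18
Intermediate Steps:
G(W) = sqrt(14 + W)
y(Q) = 4 + Q (y(Q) = Q + sqrt(14 + 2) = Q + sqrt(16) = Q + 4 = 4 + Q)
sqrt(y(264) + 222687) = sqrt((4 + 264) + 222687) = sqrt(268 + 222687) = sqrt(222955)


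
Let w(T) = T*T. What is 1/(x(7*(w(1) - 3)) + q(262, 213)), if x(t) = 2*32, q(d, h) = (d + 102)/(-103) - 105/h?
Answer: 7313/438583 ≈ 0.016674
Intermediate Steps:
q(d, h) = -102/103 - 105/h - d/103 (q(d, h) = (102 + d)*(-1/103) - 105/h = (-102/103 - d/103) - 105/h = -102/103 - 105/h - d/103)
w(T) = T**2
x(t) = 64
1/(x(7*(w(1) - 3)) + q(262, 213)) = 1/(64 + (1/103)*(-10815 - 1*213*(102 + 262))/213) = 1/(64 + (1/103)*(1/213)*(-10815 - 1*213*364)) = 1/(64 + (1/103)*(1/213)*(-10815 - 77532)) = 1/(64 + (1/103)*(1/213)*(-88347)) = 1/(64 - 29449/7313) = 1/(438583/7313) = 7313/438583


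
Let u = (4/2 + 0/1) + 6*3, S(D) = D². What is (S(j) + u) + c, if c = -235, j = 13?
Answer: -46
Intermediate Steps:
u = 20 (u = (4*(½) + 0*1) + 18 = (2 + 0) + 18 = 2 + 18 = 20)
(S(j) + u) + c = (13² + 20) - 235 = (169 + 20) - 235 = 189 - 235 = -46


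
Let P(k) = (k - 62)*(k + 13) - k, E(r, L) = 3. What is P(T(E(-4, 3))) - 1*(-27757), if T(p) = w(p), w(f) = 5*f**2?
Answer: 26726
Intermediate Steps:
T(p) = 5*p**2
P(k) = -k + (-62 + k)*(13 + k) (P(k) = (-62 + k)*(13 + k) - k = -k + (-62 + k)*(13 + k))
P(T(E(-4, 3))) - 1*(-27757) = (-806 + (5*3**2)**2 - 250*3**2) - 1*(-27757) = (-806 + (5*9)**2 - 250*9) + 27757 = (-806 + 45**2 - 50*45) + 27757 = (-806 + 2025 - 2250) + 27757 = -1031 + 27757 = 26726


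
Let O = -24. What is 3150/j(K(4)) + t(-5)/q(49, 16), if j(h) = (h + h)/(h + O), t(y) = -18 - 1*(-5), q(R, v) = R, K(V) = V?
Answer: -385888/49 ≈ -7875.3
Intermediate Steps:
t(y) = -13 (t(y) = -18 + 5 = -13)
j(h) = 2*h/(-24 + h) (j(h) = (h + h)/(h - 24) = (2*h)/(-24 + h) = 2*h/(-24 + h))
3150/j(K(4)) + t(-5)/q(49, 16) = 3150/((2*4/(-24 + 4))) - 13/49 = 3150/((2*4/(-20))) - 13*1/49 = 3150/((2*4*(-1/20))) - 13/49 = 3150/(-⅖) - 13/49 = 3150*(-5/2) - 13/49 = -7875 - 13/49 = -385888/49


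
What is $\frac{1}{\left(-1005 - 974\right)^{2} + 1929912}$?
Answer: $\frac{1}{5846353} \approx 1.7105 \cdot 10^{-7}$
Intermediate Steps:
$\frac{1}{\left(-1005 - 974\right)^{2} + 1929912} = \frac{1}{\left(-1979\right)^{2} + 1929912} = \frac{1}{3916441 + 1929912} = \frac{1}{5846353}$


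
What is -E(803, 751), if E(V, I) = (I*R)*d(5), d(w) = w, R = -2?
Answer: 7510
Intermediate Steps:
E(V, I) = -10*I (E(V, I) = (I*(-2))*5 = -2*I*5 = -10*I)
-E(803, 751) = -(-10)*751 = -1*(-7510) = 7510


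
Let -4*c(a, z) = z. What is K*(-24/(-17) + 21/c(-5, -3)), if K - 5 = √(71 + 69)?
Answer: 2500/17 + 1000*√35/17 ≈ 495.06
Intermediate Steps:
c(a, z) = -z/4
K = 5 + 2*√35 (K = 5 + √(71 + 69) = 5 + √140 = 5 + 2*√35 ≈ 16.832)
K*(-24/(-17) + 21/c(-5, -3)) = (5 + 2*√35)*(-24/(-17) + 21/((-¼*(-3)))) = (5 + 2*√35)*(-24*(-1/17) + 21/(¾)) = (5 + 2*√35)*(24/17 + 21*(4/3)) = (5 + 2*√35)*(24/17 + 28) = (5 + 2*√35)*(500/17) = 2500/17 + 1000*√35/17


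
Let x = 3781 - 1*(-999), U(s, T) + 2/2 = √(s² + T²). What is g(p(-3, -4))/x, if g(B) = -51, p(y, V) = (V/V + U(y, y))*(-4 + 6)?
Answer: -51/4780 ≈ -0.010669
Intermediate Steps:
U(s, T) = -1 + √(T² + s²) (U(s, T) = -1 + √(s² + T²) = -1 + √(T² + s²))
p(y, V) = 2*√2*√(y²) (p(y, V) = (V/V + (-1 + √(y² + y²)))*(-4 + 6) = (1 + (-1 + √(2*y²)))*2 = (1 + (-1 + √2*√(y²)))*2 = (√2*√(y²))*2 = 2*√2*√(y²))
x = 4780 (x = 3781 + 999 = 4780)
g(p(-3, -4))/x = -51/4780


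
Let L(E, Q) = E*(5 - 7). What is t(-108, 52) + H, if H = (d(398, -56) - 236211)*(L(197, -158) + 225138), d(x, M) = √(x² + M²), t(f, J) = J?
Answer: -53087004932 + 449488*√40385 ≈ -5.2997e+10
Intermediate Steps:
d(x, M) = √(M² + x²)
L(E, Q) = -2*E (L(E, Q) = E*(-2) = -2*E)
H = -53087004984 + 449488*√40385 (H = (√((-56)² + 398²) - 236211)*(-2*197 + 225138) = (√(3136 + 158404) - 236211)*(-394 + 225138) = (√161540 - 236211)*224744 = (2*√40385 - 236211)*224744 = (-236211 + 2*√40385)*224744 = -53087004984 + 449488*√40385 ≈ -5.2997e+10)
t(-108, 52) + H = 52 + (-53087004984 + 449488*√40385) = -53087004932 + 449488*√40385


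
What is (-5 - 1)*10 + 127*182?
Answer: 23054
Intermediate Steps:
(-5 - 1)*10 + 127*182 = -6*10 + 23114 = -60 + 23114 = 23054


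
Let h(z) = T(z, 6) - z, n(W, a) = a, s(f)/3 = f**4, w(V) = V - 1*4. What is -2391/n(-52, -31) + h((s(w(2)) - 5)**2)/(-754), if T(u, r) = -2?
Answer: 1860195/23374 ≈ 79.584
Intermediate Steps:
w(V) = -4 + V (w(V) = V - 4 = -4 + V)
s(f) = 3*f**4
h(z) = -2 - z
-2391/n(-52, -31) + h((s(w(2)) - 5)**2)/(-754) = -2391/(-31) + (-2 - (3*(-4 + 2)**4 - 5)**2)/(-754) = -2391*(-1/31) + (-2 - (3*(-2)**4 - 5)**2)*(-1/754) = 2391/31 + (-2 - (3*16 - 5)**2)*(-1/754) = 2391/31 + (-2 - (48 - 5)**2)*(-1/754) = 2391/31 + (-2 - 1*43**2)*(-1/754) = 2391/31 + (-2 - 1*1849)*(-1/754) = 2391/31 + (-2 - 1849)*(-1/754) = 2391/31 - 1851*(-1/754) = 2391/31 + 1851/754 = 1860195/23374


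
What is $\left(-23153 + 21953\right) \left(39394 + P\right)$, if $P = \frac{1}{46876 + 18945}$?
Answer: $- \frac{3111542970000}{65821} \approx -4.7273 \cdot 10^{7}$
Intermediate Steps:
$P = \frac{1}{65821} \approx 1.5193 \cdot 10^{-5}$
$\left(-23153 + 21953\right) \left(39394 + P\right) = \left(-23153 + 21953\right) \left(39394 + \frac{1}{65821}\right) = \left(-1200\right) \frac{2592952475}{65821} = - \frac{3111542970000}{65821}$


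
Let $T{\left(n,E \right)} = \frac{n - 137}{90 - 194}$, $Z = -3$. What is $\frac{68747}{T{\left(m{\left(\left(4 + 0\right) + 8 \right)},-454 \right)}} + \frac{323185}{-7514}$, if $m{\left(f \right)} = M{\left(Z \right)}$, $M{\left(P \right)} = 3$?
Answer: $\frac{26839724421}{503438} \approx 53313.0$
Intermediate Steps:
$m{\left(f \right)} = 3$
$T{\left(n,E \right)} = \frac{137}{104} - \frac{n}{104}$ ($T{\left(n,E \right)} = \frac{-137 + n}{-104} = \left(-137 + n\right) \left(- \frac{1}{104}\right) = \frac{137}{104} - \frac{n}{104}$)
$\frac{68747}{T{\left(m{\left(\left(4 + 0\right) + 8 \right)},-454 \right)}} + \frac{323185}{-7514} = \frac{68747}{\frac{137}{104} - \frac{3}{104}} + \frac{323185}{-7514} = \frac{68747}{\frac{137}{104} - \frac{3}{104}} + 323185 \left(- \frac{1}{7514}\right) = \frac{68747}{\frac{67}{52}} - \frac{323185}{7514} = 68747 \cdot \frac{52}{67} - \frac{323185}{7514} = \frac{3574844}{67} - \frac{323185}{7514} = \frac{26839724421}{503438}$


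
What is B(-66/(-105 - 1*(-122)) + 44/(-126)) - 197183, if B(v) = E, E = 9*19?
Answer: -197012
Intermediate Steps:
E = 171
B(v) = 171
B(-66/(-105 - 1*(-122)) + 44/(-126)) - 197183 = 171 - 197183 = -197012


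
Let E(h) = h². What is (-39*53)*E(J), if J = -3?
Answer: -18603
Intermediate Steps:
(-39*53)*E(J) = -39*53*(-3)² = -2067*9 = -18603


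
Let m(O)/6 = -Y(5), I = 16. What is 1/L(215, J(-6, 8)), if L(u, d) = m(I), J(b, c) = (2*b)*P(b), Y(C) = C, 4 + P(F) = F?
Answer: -1/30 ≈ -0.033333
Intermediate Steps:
P(F) = -4 + F
J(b, c) = 2*b*(-4 + b) (J(b, c) = (2*b)*(-4 + b) = 2*b*(-4 + b))
m(O) = -30 (m(O) = 6*(-1*5) = 6*(-5) = -30)
L(u, d) = -30
1/L(215, J(-6, 8)) = 1/(-30) = -1/30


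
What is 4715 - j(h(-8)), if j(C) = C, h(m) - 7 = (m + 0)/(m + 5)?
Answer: 14116/3 ≈ 4705.3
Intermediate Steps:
h(m) = 7 + m/(5 + m) (h(m) = 7 + (m + 0)/(m + 5) = 7 + m/(5 + m))
4715 - j(h(-8)) = 4715 - (35 + 8*(-8))/(5 - 8) = 4715 - (35 - 64)/(-3) = 4715 - (-1)*(-29)/3 = 4715 - 1*29/3 = 4715 - 29/3 = 14116/3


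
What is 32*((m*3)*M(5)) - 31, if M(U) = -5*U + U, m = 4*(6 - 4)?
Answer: -15391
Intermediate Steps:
m = 8 (m = 4*2 = 8)
M(U) = -4*U
32*((m*3)*M(5)) - 31 = 32*((8*3)*(-4*5)) - 31 = 32*(24*(-20)) - 31 = 32*(-480) - 31 = -15360 - 31 = -15391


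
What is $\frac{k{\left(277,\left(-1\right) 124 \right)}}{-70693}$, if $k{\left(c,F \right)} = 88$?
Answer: $- \frac{88}{70693} \approx -0.0012448$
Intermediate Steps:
$\frac{k{\left(277,\left(-1\right) 124 \right)}}{-70693} = \frac{88}{-70693} = 88 \left(- \frac{1}{70693}\right) = - \frac{88}{70693}$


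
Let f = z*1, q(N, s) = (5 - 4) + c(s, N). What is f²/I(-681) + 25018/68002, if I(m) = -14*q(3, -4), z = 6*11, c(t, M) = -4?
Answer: 24772289/238007 ≈ 104.08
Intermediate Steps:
z = 66
q(N, s) = -3 (q(N, s) = (5 - 4) - 4 = 1 - 4 = -3)
f = 66 (f = 66*1 = 66)
I(m) = 42 (I(m) = -14*(-3) = 42)
f²/I(-681) + 25018/68002 = 66²/42 + 25018/68002 = 4356*(1/42) + 25018*(1/68002) = 726/7 + 12509/34001 = 24772289/238007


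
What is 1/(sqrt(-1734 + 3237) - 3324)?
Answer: -1108/3682491 - sqrt(167)/3682491 ≈ -0.00030439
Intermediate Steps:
1/(sqrt(-1734 + 3237) - 3324) = 1/(sqrt(1503) - 3324) = 1/(3*sqrt(167) - 3324) = 1/(-3324 + 3*sqrt(167))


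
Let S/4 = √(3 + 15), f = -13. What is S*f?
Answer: -156*√2 ≈ -220.62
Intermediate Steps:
S = 12*√2 (S = 4*√(3 + 15) = 4*√18 = 4*(3*√2) = 12*√2 ≈ 16.971)
S*f = (12*√2)*(-13) = -156*√2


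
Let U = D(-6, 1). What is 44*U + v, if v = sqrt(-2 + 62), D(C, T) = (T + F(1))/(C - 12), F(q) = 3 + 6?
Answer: -220/9 + 2*sqrt(15) ≈ -16.698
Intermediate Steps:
F(q) = 9
D(C, T) = (9 + T)/(-12 + C) (D(C, T) = (T + 9)/(C - 12) = (9 + T)/(-12 + C))
v = 2*sqrt(15) (v = sqrt(60) = 2*sqrt(15) ≈ 7.7460)
U = -5/9 (U = (9 + 1)/(-12 - 6) = 10/(-18) = -1/18*10 = -5/9 ≈ -0.55556)
44*U + v = 44*(-5/9) + 2*sqrt(15) = -220/9 + 2*sqrt(15)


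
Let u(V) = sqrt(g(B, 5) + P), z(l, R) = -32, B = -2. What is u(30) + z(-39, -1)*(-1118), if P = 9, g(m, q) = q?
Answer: 35776 + sqrt(14) ≈ 35780.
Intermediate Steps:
u(V) = sqrt(14) (u(V) = sqrt(5 + 9) = sqrt(14))
u(30) + z(-39, -1)*(-1118) = sqrt(14) - 32*(-1118) = sqrt(14) + 35776 = 35776 + sqrt(14)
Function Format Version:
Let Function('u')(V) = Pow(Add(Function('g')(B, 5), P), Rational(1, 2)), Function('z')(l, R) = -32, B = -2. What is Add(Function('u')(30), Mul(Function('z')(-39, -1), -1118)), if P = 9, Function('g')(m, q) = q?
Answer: Add(35776, Pow(14, Rational(1, 2))) ≈ 35780.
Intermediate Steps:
Function('u')(V) = Pow(14, Rational(1, 2)) (Function('u')(V) = Pow(Add(5, 9), Rational(1, 2)) = Pow(14, Rational(1, 2)))
Add(Function('u')(30), Mul(Function('z')(-39, -1), -1118)) = Add(Pow(14, Rational(1, 2)), Mul(-32, -1118)) = Add(Pow(14, Rational(1, 2)), 35776) = Add(35776, Pow(14, Rational(1, 2)))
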